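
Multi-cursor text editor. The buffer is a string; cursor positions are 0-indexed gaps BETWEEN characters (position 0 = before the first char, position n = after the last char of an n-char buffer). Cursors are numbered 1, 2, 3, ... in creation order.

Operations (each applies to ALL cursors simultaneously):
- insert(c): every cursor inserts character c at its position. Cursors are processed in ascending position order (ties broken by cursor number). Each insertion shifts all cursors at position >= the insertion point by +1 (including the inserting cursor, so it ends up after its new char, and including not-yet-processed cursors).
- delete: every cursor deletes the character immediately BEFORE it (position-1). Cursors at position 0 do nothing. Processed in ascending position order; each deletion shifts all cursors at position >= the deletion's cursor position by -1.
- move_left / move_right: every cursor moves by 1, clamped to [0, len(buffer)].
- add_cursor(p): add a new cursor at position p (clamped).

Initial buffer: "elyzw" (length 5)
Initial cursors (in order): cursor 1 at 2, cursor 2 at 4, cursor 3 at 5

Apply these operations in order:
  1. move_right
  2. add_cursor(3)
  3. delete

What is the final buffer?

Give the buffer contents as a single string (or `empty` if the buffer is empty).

After op 1 (move_right): buffer="elyzw" (len 5), cursors c1@3 c2@5 c3@5, authorship .....
After op 2 (add_cursor(3)): buffer="elyzw" (len 5), cursors c1@3 c4@3 c2@5 c3@5, authorship .....
After op 3 (delete): buffer="e" (len 1), cursors c1@1 c2@1 c3@1 c4@1, authorship .

Answer: e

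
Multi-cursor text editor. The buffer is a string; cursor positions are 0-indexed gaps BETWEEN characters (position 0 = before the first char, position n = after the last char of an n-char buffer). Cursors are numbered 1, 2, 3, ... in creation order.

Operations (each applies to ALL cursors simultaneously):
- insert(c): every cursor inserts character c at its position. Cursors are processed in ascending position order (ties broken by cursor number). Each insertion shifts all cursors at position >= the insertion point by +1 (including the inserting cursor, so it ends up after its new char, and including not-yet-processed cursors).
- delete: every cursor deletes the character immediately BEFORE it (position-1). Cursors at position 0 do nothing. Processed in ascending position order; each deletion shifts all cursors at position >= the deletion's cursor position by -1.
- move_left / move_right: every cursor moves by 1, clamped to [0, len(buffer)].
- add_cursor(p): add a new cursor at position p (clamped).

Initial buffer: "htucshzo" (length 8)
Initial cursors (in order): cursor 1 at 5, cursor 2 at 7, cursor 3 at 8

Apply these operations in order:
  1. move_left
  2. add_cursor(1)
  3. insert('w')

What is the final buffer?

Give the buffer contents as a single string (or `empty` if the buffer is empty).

After op 1 (move_left): buffer="htucshzo" (len 8), cursors c1@4 c2@6 c3@7, authorship ........
After op 2 (add_cursor(1)): buffer="htucshzo" (len 8), cursors c4@1 c1@4 c2@6 c3@7, authorship ........
After op 3 (insert('w')): buffer="hwtucwshwzwo" (len 12), cursors c4@2 c1@6 c2@9 c3@11, authorship .4...1..2.3.

Answer: hwtucwshwzwo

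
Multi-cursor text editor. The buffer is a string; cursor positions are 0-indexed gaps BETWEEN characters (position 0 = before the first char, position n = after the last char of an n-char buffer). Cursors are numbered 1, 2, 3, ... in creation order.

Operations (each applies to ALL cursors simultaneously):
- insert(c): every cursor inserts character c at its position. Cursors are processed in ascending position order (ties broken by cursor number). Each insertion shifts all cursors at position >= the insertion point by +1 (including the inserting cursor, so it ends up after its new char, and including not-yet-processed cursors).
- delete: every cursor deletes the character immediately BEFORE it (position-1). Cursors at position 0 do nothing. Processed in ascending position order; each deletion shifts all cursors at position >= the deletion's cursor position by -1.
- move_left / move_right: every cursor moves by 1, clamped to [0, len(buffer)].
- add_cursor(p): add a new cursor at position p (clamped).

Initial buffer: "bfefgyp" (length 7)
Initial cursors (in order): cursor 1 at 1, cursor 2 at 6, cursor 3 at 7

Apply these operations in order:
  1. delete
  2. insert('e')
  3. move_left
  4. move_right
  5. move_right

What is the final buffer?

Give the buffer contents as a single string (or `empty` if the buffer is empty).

After op 1 (delete): buffer="fefg" (len 4), cursors c1@0 c2@4 c3@4, authorship ....
After op 2 (insert('e')): buffer="efefgee" (len 7), cursors c1@1 c2@7 c3@7, authorship 1....23
After op 3 (move_left): buffer="efefgee" (len 7), cursors c1@0 c2@6 c3@6, authorship 1....23
After op 4 (move_right): buffer="efefgee" (len 7), cursors c1@1 c2@7 c3@7, authorship 1....23
After op 5 (move_right): buffer="efefgee" (len 7), cursors c1@2 c2@7 c3@7, authorship 1....23

Answer: efefgee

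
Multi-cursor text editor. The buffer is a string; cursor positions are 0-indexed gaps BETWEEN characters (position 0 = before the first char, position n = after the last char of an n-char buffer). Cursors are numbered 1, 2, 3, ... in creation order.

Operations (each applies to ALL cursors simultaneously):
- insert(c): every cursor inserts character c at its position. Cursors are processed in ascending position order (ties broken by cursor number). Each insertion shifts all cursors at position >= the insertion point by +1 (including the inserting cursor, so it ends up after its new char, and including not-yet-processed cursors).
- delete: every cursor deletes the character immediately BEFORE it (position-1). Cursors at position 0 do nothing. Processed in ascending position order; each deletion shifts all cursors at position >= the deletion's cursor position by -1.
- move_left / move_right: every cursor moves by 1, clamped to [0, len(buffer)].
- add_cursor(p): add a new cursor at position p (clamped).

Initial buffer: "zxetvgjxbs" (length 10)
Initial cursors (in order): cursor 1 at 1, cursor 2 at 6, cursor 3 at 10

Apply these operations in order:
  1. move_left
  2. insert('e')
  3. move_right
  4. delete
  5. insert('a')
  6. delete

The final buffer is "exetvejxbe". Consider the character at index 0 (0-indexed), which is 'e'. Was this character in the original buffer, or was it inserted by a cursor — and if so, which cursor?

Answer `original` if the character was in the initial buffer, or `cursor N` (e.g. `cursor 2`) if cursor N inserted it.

Answer: cursor 1

Derivation:
After op 1 (move_left): buffer="zxetvgjxbs" (len 10), cursors c1@0 c2@5 c3@9, authorship ..........
After op 2 (insert('e')): buffer="ezxetvegjxbes" (len 13), cursors c1@1 c2@7 c3@12, authorship 1.....2....3.
After op 3 (move_right): buffer="ezxetvegjxbes" (len 13), cursors c1@2 c2@8 c3@13, authorship 1.....2....3.
After op 4 (delete): buffer="exetvejxbe" (len 10), cursors c1@1 c2@6 c3@10, authorship 1....2...3
After op 5 (insert('a')): buffer="eaxetveajxbea" (len 13), cursors c1@2 c2@8 c3@13, authorship 11....22...33
After op 6 (delete): buffer="exetvejxbe" (len 10), cursors c1@1 c2@6 c3@10, authorship 1....2...3
Authorship (.=original, N=cursor N): 1 . . . . 2 . . . 3
Index 0: author = 1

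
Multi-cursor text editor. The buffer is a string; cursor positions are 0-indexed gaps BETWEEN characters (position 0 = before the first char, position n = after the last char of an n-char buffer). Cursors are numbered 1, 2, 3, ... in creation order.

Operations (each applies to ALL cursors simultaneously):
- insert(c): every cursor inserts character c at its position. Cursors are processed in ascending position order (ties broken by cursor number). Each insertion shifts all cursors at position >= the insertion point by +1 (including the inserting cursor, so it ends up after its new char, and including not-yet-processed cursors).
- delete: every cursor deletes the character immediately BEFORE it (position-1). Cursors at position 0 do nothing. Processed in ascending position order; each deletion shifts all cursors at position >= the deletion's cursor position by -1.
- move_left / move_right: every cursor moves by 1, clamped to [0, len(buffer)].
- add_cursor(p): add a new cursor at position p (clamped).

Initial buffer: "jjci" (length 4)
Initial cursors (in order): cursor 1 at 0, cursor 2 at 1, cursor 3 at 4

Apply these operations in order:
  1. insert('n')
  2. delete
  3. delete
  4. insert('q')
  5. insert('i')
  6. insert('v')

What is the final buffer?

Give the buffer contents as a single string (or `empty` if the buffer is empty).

Answer: qqiivvjcqiv

Derivation:
After op 1 (insert('n')): buffer="njnjcin" (len 7), cursors c1@1 c2@3 c3@7, authorship 1.2...3
After op 2 (delete): buffer="jjci" (len 4), cursors c1@0 c2@1 c3@4, authorship ....
After op 3 (delete): buffer="jc" (len 2), cursors c1@0 c2@0 c3@2, authorship ..
After op 4 (insert('q')): buffer="qqjcq" (len 5), cursors c1@2 c2@2 c3@5, authorship 12..3
After op 5 (insert('i')): buffer="qqiijcqi" (len 8), cursors c1@4 c2@4 c3@8, authorship 1212..33
After op 6 (insert('v')): buffer="qqiivvjcqiv" (len 11), cursors c1@6 c2@6 c3@11, authorship 121212..333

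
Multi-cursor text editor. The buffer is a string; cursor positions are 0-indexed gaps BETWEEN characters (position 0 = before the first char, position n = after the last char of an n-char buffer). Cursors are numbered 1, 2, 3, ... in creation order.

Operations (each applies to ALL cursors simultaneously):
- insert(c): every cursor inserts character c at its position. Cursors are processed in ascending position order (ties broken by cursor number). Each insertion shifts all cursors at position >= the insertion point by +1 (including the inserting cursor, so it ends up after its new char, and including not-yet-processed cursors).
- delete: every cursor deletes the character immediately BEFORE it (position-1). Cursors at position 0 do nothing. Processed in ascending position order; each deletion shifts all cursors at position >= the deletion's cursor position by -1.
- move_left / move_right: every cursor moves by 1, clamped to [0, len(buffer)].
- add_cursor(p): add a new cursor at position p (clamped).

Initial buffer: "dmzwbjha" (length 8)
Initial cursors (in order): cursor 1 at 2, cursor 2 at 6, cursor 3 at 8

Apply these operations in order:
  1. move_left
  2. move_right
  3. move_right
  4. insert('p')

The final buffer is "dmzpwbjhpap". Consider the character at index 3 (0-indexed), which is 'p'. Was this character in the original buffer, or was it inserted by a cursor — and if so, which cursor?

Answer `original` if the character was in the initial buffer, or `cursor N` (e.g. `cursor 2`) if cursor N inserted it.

After op 1 (move_left): buffer="dmzwbjha" (len 8), cursors c1@1 c2@5 c3@7, authorship ........
After op 2 (move_right): buffer="dmzwbjha" (len 8), cursors c1@2 c2@6 c3@8, authorship ........
After op 3 (move_right): buffer="dmzwbjha" (len 8), cursors c1@3 c2@7 c3@8, authorship ........
After op 4 (insert('p')): buffer="dmzpwbjhpap" (len 11), cursors c1@4 c2@9 c3@11, authorship ...1....2.3
Authorship (.=original, N=cursor N): . . . 1 . . . . 2 . 3
Index 3: author = 1

Answer: cursor 1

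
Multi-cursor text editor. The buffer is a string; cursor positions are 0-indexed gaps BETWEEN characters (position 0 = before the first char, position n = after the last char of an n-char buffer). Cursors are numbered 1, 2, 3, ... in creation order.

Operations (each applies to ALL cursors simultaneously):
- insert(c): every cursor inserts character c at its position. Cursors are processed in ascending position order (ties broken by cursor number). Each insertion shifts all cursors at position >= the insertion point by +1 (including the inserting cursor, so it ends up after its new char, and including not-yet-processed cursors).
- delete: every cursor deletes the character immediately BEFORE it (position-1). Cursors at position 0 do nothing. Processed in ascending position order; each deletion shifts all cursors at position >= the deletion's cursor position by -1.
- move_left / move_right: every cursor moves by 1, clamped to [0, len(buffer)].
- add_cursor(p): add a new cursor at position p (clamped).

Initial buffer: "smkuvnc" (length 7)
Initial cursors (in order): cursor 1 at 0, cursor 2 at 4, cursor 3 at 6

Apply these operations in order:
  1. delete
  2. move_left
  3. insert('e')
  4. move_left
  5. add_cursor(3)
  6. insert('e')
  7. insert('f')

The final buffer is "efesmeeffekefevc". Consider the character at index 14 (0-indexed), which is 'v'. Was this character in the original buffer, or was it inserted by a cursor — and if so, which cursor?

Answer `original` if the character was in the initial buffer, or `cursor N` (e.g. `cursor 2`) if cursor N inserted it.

Answer: original

Derivation:
After op 1 (delete): buffer="smkvc" (len 5), cursors c1@0 c2@3 c3@4, authorship .....
After op 2 (move_left): buffer="smkvc" (len 5), cursors c1@0 c2@2 c3@3, authorship .....
After op 3 (insert('e')): buffer="esmekevc" (len 8), cursors c1@1 c2@4 c3@6, authorship 1..2.3..
After op 4 (move_left): buffer="esmekevc" (len 8), cursors c1@0 c2@3 c3@5, authorship 1..2.3..
After op 5 (add_cursor(3)): buffer="esmekevc" (len 8), cursors c1@0 c2@3 c4@3 c3@5, authorship 1..2.3..
After op 6 (insert('e')): buffer="eesmeeekeevc" (len 12), cursors c1@1 c2@6 c4@6 c3@9, authorship 11..242.33..
After op 7 (insert('f')): buffer="efesmeeffekefevc" (len 16), cursors c1@2 c2@9 c4@9 c3@13, authorship 111..24242.333..
Authorship (.=original, N=cursor N): 1 1 1 . . 2 4 2 4 2 . 3 3 3 . .
Index 14: author = original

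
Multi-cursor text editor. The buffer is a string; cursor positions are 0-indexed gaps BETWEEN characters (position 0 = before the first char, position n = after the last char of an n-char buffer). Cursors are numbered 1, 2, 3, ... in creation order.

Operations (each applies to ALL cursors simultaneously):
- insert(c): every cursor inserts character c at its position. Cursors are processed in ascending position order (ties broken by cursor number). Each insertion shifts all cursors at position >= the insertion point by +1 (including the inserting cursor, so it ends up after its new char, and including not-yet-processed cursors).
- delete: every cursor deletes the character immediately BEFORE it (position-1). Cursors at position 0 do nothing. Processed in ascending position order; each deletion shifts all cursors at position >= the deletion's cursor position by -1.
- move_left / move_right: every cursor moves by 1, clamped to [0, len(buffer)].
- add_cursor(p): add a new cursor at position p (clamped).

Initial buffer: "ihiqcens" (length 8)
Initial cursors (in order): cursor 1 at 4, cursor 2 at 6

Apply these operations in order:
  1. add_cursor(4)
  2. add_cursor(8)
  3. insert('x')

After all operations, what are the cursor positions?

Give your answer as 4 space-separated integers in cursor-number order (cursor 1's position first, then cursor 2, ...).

Answer: 6 9 6 12

Derivation:
After op 1 (add_cursor(4)): buffer="ihiqcens" (len 8), cursors c1@4 c3@4 c2@6, authorship ........
After op 2 (add_cursor(8)): buffer="ihiqcens" (len 8), cursors c1@4 c3@4 c2@6 c4@8, authorship ........
After op 3 (insert('x')): buffer="ihiqxxcexnsx" (len 12), cursors c1@6 c3@6 c2@9 c4@12, authorship ....13..2..4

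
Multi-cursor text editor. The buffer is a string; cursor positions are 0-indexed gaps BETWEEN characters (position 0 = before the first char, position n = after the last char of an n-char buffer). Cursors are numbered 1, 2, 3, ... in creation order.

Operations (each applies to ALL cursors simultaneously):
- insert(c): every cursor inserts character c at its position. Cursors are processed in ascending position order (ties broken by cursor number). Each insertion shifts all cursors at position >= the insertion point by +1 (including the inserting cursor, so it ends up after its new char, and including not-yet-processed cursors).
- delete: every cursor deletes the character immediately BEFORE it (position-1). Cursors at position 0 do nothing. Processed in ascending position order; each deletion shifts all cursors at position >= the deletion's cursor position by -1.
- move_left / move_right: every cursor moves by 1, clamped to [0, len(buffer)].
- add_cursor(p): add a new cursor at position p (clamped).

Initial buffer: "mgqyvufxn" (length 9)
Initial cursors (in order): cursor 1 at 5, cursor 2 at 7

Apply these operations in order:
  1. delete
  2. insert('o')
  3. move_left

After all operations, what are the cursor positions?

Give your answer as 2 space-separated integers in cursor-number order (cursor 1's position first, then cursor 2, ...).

Answer: 4 6

Derivation:
After op 1 (delete): buffer="mgqyuxn" (len 7), cursors c1@4 c2@5, authorship .......
After op 2 (insert('o')): buffer="mgqyouoxn" (len 9), cursors c1@5 c2@7, authorship ....1.2..
After op 3 (move_left): buffer="mgqyouoxn" (len 9), cursors c1@4 c2@6, authorship ....1.2..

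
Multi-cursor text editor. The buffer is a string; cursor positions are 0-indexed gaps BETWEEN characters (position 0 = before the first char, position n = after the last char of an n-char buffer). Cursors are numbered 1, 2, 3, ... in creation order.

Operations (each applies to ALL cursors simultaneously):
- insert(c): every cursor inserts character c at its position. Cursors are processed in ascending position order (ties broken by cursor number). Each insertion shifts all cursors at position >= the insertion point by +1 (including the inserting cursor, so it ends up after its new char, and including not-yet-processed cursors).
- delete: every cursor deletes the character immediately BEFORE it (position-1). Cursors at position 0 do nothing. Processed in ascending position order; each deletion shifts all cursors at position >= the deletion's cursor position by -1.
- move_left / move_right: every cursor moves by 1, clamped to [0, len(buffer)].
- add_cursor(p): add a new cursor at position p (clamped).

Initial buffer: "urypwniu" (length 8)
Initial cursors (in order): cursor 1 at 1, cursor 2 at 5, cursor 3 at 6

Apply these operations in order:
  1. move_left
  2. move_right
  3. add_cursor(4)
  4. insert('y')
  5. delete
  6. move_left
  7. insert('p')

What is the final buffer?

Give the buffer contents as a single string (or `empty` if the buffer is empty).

Answer: purypppwpniu

Derivation:
After op 1 (move_left): buffer="urypwniu" (len 8), cursors c1@0 c2@4 c3@5, authorship ........
After op 2 (move_right): buffer="urypwniu" (len 8), cursors c1@1 c2@5 c3@6, authorship ........
After op 3 (add_cursor(4)): buffer="urypwniu" (len 8), cursors c1@1 c4@4 c2@5 c3@6, authorship ........
After op 4 (insert('y')): buffer="uyrypywynyiu" (len 12), cursors c1@2 c4@6 c2@8 c3@10, authorship .1...4.2.3..
After op 5 (delete): buffer="urypwniu" (len 8), cursors c1@1 c4@4 c2@5 c3@6, authorship ........
After op 6 (move_left): buffer="urypwniu" (len 8), cursors c1@0 c4@3 c2@4 c3@5, authorship ........
After op 7 (insert('p')): buffer="purypppwpniu" (len 12), cursors c1@1 c4@5 c2@7 c3@9, authorship 1...4.2.3...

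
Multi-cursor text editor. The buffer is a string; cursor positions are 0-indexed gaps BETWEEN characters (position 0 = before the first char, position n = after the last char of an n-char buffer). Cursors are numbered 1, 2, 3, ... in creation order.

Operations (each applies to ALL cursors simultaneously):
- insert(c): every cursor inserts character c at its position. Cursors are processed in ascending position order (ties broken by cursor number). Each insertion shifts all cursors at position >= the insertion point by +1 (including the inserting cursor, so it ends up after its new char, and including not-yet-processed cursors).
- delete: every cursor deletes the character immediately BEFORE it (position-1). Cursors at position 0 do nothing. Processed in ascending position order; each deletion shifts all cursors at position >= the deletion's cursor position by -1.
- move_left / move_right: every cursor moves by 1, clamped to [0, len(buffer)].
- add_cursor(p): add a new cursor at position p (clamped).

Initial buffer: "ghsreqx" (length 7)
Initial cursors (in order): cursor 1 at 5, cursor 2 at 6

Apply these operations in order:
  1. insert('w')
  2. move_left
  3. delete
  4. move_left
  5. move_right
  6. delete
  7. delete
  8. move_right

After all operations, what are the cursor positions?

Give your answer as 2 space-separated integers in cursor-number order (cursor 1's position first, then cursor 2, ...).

Answer: 2 2

Derivation:
After op 1 (insert('w')): buffer="ghsrewqwx" (len 9), cursors c1@6 c2@8, authorship .....1.2.
After op 2 (move_left): buffer="ghsrewqwx" (len 9), cursors c1@5 c2@7, authorship .....1.2.
After op 3 (delete): buffer="ghsrwwx" (len 7), cursors c1@4 c2@5, authorship ....12.
After op 4 (move_left): buffer="ghsrwwx" (len 7), cursors c1@3 c2@4, authorship ....12.
After op 5 (move_right): buffer="ghsrwwx" (len 7), cursors c1@4 c2@5, authorship ....12.
After op 6 (delete): buffer="ghswx" (len 5), cursors c1@3 c2@3, authorship ...2.
After op 7 (delete): buffer="gwx" (len 3), cursors c1@1 c2@1, authorship .2.
After op 8 (move_right): buffer="gwx" (len 3), cursors c1@2 c2@2, authorship .2.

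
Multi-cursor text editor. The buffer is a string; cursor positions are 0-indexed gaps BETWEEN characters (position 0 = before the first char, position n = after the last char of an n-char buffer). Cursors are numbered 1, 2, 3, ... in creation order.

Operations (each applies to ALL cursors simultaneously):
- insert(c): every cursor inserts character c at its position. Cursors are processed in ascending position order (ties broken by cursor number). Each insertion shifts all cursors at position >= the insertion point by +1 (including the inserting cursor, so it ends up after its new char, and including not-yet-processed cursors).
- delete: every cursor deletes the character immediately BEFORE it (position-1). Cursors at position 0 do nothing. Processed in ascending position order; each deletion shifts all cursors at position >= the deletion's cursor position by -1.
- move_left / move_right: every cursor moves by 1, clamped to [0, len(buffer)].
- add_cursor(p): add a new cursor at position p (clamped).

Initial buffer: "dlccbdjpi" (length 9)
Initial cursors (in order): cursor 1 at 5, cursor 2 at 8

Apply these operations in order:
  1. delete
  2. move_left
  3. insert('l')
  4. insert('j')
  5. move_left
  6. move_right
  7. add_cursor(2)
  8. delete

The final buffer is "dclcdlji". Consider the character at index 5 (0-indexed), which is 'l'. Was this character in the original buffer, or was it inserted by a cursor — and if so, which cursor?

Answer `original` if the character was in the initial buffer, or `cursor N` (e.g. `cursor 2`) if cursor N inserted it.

After op 1 (delete): buffer="dlccdji" (len 7), cursors c1@4 c2@6, authorship .......
After op 2 (move_left): buffer="dlccdji" (len 7), cursors c1@3 c2@5, authorship .......
After op 3 (insert('l')): buffer="dlclcdlji" (len 9), cursors c1@4 c2@7, authorship ...1..2..
After op 4 (insert('j')): buffer="dlcljcdljji" (len 11), cursors c1@5 c2@9, authorship ...11..22..
After op 5 (move_left): buffer="dlcljcdljji" (len 11), cursors c1@4 c2@8, authorship ...11..22..
After op 6 (move_right): buffer="dlcljcdljji" (len 11), cursors c1@5 c2@9, authorship ...11..22..
After op 7 (add_cursor(2)): buffer="dlcljcdljji" (len 11), cursors c3@2 c1@5 c2@9, authorship ...11..22..
After op 8 (delete): buffer="dclcdlji" (len 8), cursors c3@1 c1@3 c2@6, authorship ..1..2..
Authorship (.=original, N=cursor N): . . 1 . . 2 . .
Index 5: author = 2

Answer: cursor 2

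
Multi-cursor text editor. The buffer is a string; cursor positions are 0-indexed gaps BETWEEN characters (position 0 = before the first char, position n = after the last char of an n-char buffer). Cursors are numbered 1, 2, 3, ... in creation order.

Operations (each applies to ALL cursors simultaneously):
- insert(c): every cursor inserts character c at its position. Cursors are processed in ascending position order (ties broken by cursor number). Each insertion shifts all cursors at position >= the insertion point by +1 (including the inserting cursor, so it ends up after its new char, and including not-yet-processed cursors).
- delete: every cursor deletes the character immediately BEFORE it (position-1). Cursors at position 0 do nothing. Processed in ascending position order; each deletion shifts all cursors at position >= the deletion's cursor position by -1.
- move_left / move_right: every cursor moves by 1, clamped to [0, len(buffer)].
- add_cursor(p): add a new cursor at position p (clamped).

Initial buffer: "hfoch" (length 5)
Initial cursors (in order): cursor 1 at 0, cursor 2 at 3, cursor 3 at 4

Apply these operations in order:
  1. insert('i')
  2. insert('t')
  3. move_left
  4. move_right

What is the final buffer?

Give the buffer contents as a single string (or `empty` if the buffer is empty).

After op 1 (insert('i')): buffer="ihfoicih" (len 8), cursors c1@1 c2@5 c3@7, authorship 1...2.3.
After op 2 (insert('t')): buffer="ithfoitcith" (len 11), cursors c1@2 c2@7 c3@10, authorship 11...22.33.
After op 3 (move_left): buffer="ithfoitcith" (len 11), cursors c1@1 c2@6 c3@9, authorship 11...22.33.
After op 4 (move_right): buffer="ithfoitcith" (len 11), cursors c1@2 c2@7 c3@10, authorship 11...22.33.

Answer: ithfoitcith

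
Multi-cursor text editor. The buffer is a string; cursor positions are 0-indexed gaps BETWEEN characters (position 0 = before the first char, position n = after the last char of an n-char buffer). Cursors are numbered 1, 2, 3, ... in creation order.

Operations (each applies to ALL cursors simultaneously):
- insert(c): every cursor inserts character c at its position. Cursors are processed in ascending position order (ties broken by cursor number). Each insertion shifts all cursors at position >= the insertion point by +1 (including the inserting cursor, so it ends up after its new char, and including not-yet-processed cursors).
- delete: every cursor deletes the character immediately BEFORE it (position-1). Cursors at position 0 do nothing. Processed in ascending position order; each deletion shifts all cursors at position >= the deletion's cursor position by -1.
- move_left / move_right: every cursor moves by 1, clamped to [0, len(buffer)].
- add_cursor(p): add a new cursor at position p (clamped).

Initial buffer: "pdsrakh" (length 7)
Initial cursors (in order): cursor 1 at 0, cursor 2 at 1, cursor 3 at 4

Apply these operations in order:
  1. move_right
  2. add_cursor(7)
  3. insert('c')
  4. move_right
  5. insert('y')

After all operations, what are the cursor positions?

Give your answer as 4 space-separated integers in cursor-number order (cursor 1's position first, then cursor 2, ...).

Answer: 4 7 12 15

Derivation:
After op 1 (move_right): buffer="pdsrakh" (len 7), cursors c1@1 c2@2 c3@5, authorship .......
After op 2 (add_cursor(7)): buffer="pdsrakh" (len 7), cursors c1@1 c2@2 c3@5 c4@7, authorship .......
After op 3 (insert('c')): buffer="pcdcsrackhc" (len 11), cursors c1@2 c2@4 c3@8 c4@11, authorship .1.2...3..4
After op 4 (move_right): buffer="pcdcsrackhc" (len 11), cursors c1@3 c2@5 c3@9 c4@11, authorship .1.2...3..4
After op 5 (insert('y')): buffer="pcdycsyrackyhcy" (len 15), cursors c1@4 c2@7 c3@12 c4@15, authorship .1.12.2..3.3.44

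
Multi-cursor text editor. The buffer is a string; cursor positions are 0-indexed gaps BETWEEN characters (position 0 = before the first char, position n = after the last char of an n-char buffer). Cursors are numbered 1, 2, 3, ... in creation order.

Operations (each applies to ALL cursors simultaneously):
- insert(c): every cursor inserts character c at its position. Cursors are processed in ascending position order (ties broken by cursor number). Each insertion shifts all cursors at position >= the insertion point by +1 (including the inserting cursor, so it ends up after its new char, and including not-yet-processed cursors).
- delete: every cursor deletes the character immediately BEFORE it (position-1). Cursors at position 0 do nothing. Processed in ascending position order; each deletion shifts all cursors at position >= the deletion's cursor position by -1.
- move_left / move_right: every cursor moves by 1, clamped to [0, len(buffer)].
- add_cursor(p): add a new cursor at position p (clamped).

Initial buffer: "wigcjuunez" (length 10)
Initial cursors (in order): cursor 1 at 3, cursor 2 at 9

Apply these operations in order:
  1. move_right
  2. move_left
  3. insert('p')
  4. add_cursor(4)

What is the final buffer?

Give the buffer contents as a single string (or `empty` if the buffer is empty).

Answer: wigpcjuunepz

Derivation:
After op 1 (move_right): buffer="wigcjuunez" (len 10), cursors c1@4 c2@10, authorship ..........
After op 2 (move_left): buffer="wigcjuunez" (len 10), cursors c1@3 c2@9, authorship ..........
After op 3 (insert('p')): buffer="wigpcjuunepz" (len 12), cursors c1@4 c2@11, authorship ...1......2.
After op 4 (add_cursor(4)): buffer="wigpcjuunepz" (len 12), cursors c1@4 c3@4 c2@11, authorship ...1......2.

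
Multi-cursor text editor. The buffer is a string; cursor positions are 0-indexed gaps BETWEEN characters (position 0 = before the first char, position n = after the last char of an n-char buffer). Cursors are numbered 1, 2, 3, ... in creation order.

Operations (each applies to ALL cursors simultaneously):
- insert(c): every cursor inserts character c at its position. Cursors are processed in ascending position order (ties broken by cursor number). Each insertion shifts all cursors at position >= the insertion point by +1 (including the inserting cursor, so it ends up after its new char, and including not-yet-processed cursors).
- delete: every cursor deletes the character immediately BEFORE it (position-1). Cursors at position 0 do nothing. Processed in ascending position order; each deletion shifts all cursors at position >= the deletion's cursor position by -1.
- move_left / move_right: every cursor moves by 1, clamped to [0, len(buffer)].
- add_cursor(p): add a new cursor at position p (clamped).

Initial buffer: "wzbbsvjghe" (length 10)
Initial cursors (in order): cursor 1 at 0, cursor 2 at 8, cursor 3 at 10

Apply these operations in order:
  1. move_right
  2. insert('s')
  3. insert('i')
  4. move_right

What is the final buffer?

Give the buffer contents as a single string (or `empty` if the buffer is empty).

Answer: wsizbbsvjghsiesi

Derivation:
After op 1 (move_right): buffer="wzbbsvjghe" (len 10), cursors c1@1 c2@9 c3@10, authorship ..........
After op 2 (insert('s')): buffer="wszbbsvjghses" (len 13), cursors c1@2 c2@11 c3@13, authorship .1........2.3
After op 3 (insert('i')): buffer="wsizbbsvjghsiesi" (len 16), cursors c1@3 c2@13 c3@16, authorship .11........22.33
After op 4 (move_right): buffer="wsizbbsvjghsiesi" (len 16), cursors c1@4 c2@14 c3@16, authorship .11........22.33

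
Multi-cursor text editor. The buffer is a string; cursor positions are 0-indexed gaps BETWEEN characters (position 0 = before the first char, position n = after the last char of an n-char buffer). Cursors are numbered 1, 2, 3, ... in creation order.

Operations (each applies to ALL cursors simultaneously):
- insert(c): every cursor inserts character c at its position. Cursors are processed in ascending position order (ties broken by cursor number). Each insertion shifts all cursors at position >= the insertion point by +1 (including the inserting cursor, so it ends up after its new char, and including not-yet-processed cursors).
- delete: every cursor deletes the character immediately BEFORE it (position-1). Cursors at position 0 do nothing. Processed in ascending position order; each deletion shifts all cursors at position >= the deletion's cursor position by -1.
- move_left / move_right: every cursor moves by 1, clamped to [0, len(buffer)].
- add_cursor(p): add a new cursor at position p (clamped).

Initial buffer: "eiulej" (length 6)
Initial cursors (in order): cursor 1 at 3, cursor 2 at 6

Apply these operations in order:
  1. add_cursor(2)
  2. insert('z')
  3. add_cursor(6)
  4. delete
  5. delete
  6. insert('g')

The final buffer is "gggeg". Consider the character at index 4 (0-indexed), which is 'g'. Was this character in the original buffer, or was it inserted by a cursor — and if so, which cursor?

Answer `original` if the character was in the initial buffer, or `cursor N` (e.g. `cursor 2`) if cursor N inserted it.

Answer: cursor 2

Derivation:
After op 1 (add_cursor(2)): buffer="eiulej" (len 6), cursors c3@2 c1@3 c2@6, authorship ......
After op 2 (insert('z')): buffer="eizuzlejz" (len 9), cursors c3@3 c1@5 c2@9, authorship ..3.1...2
After op 3 (add_cursor(6)): buffer="eizuzlejz" (len 9), cursors c3@3 c1@5 c4@6 c2@9, authorship ..3.1...2
After op 4 (delete): buffer="eiuej" (len 5), cursors c3@2 c1@3 c4@3 c2@5, authorship .....
After op 5 (delete): buffer="e" (len 1), cursors c1@0 c3@0 c4@0 c2@1, authorship .
After op 6 (insert('g')): buffer="gggeg" (len 5), cursors c1@3 c3@3 c4@3 c2@5, authorship 134.2
Authorship (.=original, N=cursor N): 1 3 4 . 2
Index 4: author = 2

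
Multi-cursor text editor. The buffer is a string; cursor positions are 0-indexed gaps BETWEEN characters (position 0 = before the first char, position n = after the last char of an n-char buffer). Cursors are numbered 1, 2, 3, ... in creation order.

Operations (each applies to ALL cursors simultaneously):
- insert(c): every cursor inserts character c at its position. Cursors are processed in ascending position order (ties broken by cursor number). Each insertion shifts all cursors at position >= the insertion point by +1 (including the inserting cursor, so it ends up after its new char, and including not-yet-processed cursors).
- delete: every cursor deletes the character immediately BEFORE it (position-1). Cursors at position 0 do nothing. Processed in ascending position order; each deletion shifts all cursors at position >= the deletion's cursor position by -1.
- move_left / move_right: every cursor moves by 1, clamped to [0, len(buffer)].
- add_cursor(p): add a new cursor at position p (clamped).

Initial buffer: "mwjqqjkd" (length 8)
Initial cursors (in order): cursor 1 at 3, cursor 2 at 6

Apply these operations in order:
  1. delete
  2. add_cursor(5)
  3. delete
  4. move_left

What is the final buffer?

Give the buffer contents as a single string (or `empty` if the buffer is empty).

After op 1 (delete): buffer="mwqqkd" (len 6), cursors c1@2 c2@4, authorship ......
After op 2 (add_cursor(5)): buffer="mwqqkd" (len 6), cursors c1@2 c2@4 c3@5, authorship ......
After op 3 (delete): buffer="mqd" (len 3), cursors c1@1 c2@2 c3@2, authorship ...
After op 4 (move_left): buffer="mqd" (len 3), cursors c1@0 c2@1 c3@1, authorship ...

Answer: mqd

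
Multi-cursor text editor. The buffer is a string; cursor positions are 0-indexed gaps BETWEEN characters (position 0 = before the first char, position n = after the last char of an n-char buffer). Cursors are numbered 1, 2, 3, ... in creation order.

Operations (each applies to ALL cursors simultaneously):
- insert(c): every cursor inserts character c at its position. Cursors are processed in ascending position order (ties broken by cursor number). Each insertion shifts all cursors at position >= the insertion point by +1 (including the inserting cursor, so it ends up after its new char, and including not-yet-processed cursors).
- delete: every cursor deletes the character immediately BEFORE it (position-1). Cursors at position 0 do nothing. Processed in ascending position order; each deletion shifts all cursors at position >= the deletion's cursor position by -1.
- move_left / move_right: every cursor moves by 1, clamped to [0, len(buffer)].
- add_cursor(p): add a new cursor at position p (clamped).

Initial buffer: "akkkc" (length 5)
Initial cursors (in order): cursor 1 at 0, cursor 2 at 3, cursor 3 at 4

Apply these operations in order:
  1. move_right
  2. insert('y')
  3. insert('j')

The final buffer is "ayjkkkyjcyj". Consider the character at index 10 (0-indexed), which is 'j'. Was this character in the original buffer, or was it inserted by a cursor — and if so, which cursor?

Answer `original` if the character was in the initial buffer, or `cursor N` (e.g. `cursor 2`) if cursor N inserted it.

Answer: cursor 3

Derivation:
After op 1 (move_right): buffer="akkkc" (len 5), cursors c1@1 c2@4 c3@5, authorship .....
After op 2 (insert('y')): buffer="aykkkycy" (len 8), cursors c1@2 c2@6 c3@8, authorship .1...2.3
After op 3 (insert('j')): buffer="ayjkkkyjcyj" (len 11), cursors c1@3 c2@8 c3@11, authorship .11...22.33
Authorship (.=original, N=cursor N): . 1 1 . . . 2 2 . 3 3
Index 10: author = 3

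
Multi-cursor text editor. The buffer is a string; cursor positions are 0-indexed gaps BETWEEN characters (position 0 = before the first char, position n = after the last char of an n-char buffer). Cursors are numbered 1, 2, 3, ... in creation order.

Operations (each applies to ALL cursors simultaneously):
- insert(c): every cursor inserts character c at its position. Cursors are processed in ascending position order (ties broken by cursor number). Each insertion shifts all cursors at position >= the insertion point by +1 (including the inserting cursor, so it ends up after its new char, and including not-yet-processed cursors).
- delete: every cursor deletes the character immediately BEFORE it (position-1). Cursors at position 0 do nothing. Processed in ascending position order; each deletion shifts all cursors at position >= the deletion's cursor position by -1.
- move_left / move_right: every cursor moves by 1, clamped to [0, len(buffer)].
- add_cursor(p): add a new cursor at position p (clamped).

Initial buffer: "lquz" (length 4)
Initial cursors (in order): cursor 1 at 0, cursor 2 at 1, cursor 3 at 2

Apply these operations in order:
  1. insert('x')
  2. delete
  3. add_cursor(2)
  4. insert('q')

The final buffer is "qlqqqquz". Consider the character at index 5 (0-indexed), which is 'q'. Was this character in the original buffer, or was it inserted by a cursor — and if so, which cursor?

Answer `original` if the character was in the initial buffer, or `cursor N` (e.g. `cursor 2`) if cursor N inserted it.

After op 1 (insert('x')): buffer="xlxqxuz" (len 7), cursors c1@1 c2@3 c3@5, authorship 1.2.3..
After op 2 (delete): buffer="lquz" (len 4), cursors c1@0 c2@1 c3@2, authorship ....
After op 3 (add_cursor(2)): buffer="lquz" (len 4), cursors c1@0 c2@1 c3@2 c4@2, authorship ....
After op 4 (insert('q')): buffer="qlqqqquz" (len 8), cursors c1@1 c2@3 c3@6 c4@6, authorship 1.2.34..
Authorship (.=original, N=cursor N): 1 . 2 . 3 4 . .
Index 5: author = 4

Answer: cursor 4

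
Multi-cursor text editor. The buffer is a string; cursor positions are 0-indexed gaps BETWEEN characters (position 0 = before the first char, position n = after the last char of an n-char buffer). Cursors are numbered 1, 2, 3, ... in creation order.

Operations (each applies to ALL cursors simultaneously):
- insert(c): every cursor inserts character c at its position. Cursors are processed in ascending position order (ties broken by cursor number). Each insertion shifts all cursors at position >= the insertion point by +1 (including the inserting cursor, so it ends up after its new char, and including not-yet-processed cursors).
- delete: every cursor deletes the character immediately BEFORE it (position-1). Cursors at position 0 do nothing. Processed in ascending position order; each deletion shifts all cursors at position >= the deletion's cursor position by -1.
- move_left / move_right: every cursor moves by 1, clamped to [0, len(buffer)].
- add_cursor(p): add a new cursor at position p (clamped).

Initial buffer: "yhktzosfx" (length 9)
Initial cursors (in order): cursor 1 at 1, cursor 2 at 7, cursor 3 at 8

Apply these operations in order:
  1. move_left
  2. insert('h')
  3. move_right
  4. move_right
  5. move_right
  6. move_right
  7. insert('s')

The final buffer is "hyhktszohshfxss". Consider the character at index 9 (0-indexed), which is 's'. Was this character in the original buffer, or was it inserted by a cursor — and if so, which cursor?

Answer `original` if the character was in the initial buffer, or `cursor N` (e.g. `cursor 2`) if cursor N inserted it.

Answer: original

Derivation:
After op 1 (move_left): buffer="yhktzosfx" (len 9), cursors c1@0 c2@6 c3@7, authorship .........
After op 2 (insert('h')): buffer="hyhktzohshfx" (len 12), cursors c1@1 c2@8 c3@10, authorship 1......2.3..
After op 3 (move_right): buffer="hyhktzohshfx" (len 12), cursors c1@2 c2@9 c3@11, authorship 1......2.3..
After op 4 (move_right): buffer="hyhktzohshfx" (len 12), cursors c1@3 c2@10 c3@12, authorship 1......2.3..
After op 5 (move_right): buffer="hyhktzohshfx" (len 12), cursors c1@4 c2@11 c3@12, authorship 1......2.3..
After op 6 (move_right): buffer="hyhktzohshfx" (len 12), cursors c1@5 c2@12 c3@12, authorship 1......2.3..
After op 7 (insert('s')): buffer="hyhktszohshfxss" (len 15), cursors c1@6 c2@15 c3@15, authorship 1....1..2.3..23
Authorship (.=original, N=cursor N): 1 . . . . 1 . . 2 . 3 . . 2 3
Index 9: author = original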